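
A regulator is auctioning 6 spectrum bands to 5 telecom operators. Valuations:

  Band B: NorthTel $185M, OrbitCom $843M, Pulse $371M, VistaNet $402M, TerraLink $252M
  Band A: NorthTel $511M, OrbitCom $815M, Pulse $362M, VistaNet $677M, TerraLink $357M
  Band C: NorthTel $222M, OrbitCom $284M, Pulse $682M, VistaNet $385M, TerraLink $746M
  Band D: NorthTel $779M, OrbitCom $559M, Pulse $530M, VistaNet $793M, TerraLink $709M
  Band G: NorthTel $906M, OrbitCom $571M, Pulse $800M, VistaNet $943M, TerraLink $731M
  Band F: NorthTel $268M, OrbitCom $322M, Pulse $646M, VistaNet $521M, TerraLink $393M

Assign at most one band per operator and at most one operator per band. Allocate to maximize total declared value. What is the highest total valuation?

This is a one-to-one assignment (maximum-weight bipartite matching).
Optimal: NorthTel→Band D ($779M), OrbitCom→Band B ($843M), Pulse→Band F ($646M), VistaNet→Band G ($943M), TerraLink→Band C ($746M) — total 779+843+646+943+746 = $3957M.
Row-greedy (each operator in turn takes its best remaining band) gives $3617M, worse by 340.
Checked against all permutations: $3957M is optimal.

Max total: $3957M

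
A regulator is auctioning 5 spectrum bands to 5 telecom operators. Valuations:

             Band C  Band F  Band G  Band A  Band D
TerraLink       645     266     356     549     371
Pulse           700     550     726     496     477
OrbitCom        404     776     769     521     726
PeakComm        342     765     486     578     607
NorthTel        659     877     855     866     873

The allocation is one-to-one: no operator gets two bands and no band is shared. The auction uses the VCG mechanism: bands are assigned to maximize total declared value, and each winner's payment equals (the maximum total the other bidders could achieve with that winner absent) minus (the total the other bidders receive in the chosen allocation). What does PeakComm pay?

Efficient allocation: TerraLink→Band C ($645M), Pulse→Band G ($726M), OrbitCom→Band D ($726M), PeakComm→Band F ($765M), NorthTel→Band A ($866M); total welfare W = $3728M.
PeakComm receives Band F at value $765M, so the others get W − 765 = $2963M.
Without PeakComm: best allocation of the remaining 4 bidders over all 5 bands is TerraLink→Band C ($645M), Pulse→Band G ($726M), OrbitCom→Band F ($776M), NorthTel→Band D ($873M), total $3020M.
VCG payment = (others' best without PeakComm) − (others' welfare with PeakComm) = 3020 − 2963 = $57M.

PeakComm pays $57M.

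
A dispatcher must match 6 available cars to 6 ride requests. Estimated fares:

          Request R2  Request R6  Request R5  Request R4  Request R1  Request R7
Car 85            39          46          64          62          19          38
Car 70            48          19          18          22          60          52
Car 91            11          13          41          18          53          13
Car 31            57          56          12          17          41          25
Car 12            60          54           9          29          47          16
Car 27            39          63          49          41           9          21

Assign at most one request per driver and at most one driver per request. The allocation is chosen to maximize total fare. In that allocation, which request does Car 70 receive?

Car 70 receives Request R7.

This is the linear assignment problem.
Optimal: Car 85→Request R4 ($62), Car 70→Request R7 ($52), Car 91→Request R1 ($53), Car 31→Request R6 ($56), Car 12→Request R2 ($60), Car 27→Request R5 ($49) — total 62+52+53+56+60+49 = $332.
Row-greedy (each driver in turn takes its best remaining request) gives $274, worse by 58.
Next-best assignment: Car 85→Request R4, Car 70→Request R7, Car 91→Request R1, Car 31→Request R2, Car 12→Request R6, Car 27→Request R5 = $327.
No other one-to-one assignment exceeds $332.
Car 70's own top request is Request R1 ($60), but forcing Car 70→Request R1 and reassigning the rest optimally gives only $311 — worse by 21.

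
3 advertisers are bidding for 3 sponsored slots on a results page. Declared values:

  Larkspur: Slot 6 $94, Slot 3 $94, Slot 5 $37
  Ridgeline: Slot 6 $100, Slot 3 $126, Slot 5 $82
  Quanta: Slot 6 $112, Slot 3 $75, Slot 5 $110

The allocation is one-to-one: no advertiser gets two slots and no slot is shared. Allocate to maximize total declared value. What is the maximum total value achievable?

Treat this as an assignment problem: match each advertiser to one slot.
Optimal: Larkspur→Slot 6 ($94), Ridgeline→Slot 3 ($126), Quanta→Slot 5 ($110) — total 94+126+110 = $330.
Column-greedy (each slot in turn goes to its best remaining advertiser) gives $275, worse by 55.
Swapping Ridgeline↔Quanta (Ridgeline→Slot 5 $82, Quanta→Slot 3 $75) loses 79.
Every other assignment is strictly worse.

Maximum total: $330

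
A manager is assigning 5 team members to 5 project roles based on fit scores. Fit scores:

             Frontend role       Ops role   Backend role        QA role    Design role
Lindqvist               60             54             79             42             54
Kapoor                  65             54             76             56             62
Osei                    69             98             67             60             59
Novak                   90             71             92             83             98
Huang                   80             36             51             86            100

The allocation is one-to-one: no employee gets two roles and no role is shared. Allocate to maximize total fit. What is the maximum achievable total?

Max total: 426 pts

This is the linear assignment problem.
Optimal: Lindqvist→Backend role (79 pts), Kapoor→Frontend role (65 pts), Osei→Ops role (98 pts), Novak→Design role (98 pts), Huang→QA role (86 pts) — total 79+65+98+98+86 = 426 pts.
Max-entry greedy (repeatedly take the single best remaining cell) gives 397 pts, worse by 29.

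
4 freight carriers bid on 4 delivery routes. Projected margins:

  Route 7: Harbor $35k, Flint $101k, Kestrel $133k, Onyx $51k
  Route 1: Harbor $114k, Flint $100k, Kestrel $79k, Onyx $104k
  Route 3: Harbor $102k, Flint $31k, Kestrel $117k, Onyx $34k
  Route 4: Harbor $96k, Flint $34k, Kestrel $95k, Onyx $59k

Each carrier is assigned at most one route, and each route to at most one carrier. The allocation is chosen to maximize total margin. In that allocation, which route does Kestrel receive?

Kestrel receives Route 3.

This is the linear assignment problem.
Optimal: Harbor→Route 4 ($96k), Flint→Route 7 ($101k), Kestrel→Route 3 ($117k), Onyx→Route 1 ($104k) — total 96+101+117+104 = $418k.
Column-greedy (each route in turn goes to its best remaining carrier) gives $315k, worse by 103.
No other one-to-one assignment exceeds $418k.
Kestrel's own top route is Route 7 ($133k), but forcing Kestrel→Route 7 and reassigning the rest optimally gives only $394k — worse by 24.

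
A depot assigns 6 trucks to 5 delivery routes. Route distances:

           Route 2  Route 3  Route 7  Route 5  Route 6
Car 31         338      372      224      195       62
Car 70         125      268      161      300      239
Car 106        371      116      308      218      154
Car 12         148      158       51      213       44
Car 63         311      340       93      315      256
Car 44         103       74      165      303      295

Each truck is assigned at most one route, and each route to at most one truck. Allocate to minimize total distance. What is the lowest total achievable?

Minimum total: 530 km

Optimal: Car 70→Route 2 (125 km), Car 44→Route 3 (74 km), Car 12→Route 7 (51 km), Car 106→Route 5 (218 km), Car 31→Route 6 (62 km) — total 125+74+51+218+62 = 530 km.
Column-greedy (each route in turn goes to its cheapest remaining truck) gives 704 km, worse by 174.
Checked against all permutations: 530 km is optimal.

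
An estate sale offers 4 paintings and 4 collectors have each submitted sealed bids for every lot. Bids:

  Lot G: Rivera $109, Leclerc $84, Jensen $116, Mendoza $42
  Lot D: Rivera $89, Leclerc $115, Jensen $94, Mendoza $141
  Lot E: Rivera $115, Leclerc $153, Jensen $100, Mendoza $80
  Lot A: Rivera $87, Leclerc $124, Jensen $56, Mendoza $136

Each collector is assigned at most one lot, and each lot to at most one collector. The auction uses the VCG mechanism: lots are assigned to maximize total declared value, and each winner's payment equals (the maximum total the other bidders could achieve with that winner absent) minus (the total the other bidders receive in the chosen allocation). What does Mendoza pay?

Efficient allocation: Rivera→Lot A ($87), Leclerc→Lot E ($153), Jensen→Lot G ($116), Mendoza→Lot D ($141); total welfare W = $497.
Mendoza receives Lot D at value $141, so the others get W − 141 = $356.
Without Mendoza: best allocation of the remaining 3 bidders over all 4 lots is Rivera→Lot D ($89), Leclerc→Lot E ($153), Jensen→Lot G ($116), total $358.
VCG payment = (others' best without Mendoza) − (others' welfare with Mendoza) = 358 − 356 = $2.

Mendoza pays $2.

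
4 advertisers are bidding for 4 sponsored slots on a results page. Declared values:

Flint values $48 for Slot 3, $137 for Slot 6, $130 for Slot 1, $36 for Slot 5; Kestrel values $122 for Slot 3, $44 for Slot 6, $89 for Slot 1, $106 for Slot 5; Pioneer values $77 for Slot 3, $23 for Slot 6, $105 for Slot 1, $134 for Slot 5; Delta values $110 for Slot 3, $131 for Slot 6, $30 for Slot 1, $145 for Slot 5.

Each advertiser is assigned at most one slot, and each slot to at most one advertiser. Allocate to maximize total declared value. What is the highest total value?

Max total: $517

Treat this as an assignment problem: match each advertiser to one slot.
Optimal: Flint→Slot 1 ($130), Kestrel→Slot 3 ($122), Pioneer→Slot 5 ($134), Delta→Slot 6 ($131) — total 130+122+134+131 = $517.
Next-best assignment: Flint→Slot 6, Kestrel→Slot 3, Pioneer→Slot 1, Delta→Slot 5 = $509.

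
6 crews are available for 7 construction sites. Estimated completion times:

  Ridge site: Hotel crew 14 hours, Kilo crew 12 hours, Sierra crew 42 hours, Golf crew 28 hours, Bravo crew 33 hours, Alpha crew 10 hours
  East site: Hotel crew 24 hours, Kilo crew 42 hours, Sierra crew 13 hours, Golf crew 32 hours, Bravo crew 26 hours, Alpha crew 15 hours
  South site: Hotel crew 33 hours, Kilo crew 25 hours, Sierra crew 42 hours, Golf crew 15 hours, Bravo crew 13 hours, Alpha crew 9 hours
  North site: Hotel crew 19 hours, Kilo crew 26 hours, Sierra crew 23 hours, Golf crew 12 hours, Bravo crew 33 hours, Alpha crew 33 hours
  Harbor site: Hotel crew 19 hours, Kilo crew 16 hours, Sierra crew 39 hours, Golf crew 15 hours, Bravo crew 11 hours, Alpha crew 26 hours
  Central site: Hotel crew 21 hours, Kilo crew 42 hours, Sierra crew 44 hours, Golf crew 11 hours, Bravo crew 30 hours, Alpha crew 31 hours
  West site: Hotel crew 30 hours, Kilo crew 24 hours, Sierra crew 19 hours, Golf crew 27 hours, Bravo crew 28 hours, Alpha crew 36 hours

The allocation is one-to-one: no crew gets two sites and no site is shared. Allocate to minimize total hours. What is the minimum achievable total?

Optimal: Hotel crew→North site (19 hours), Kilo crew→Ridge site (12 hours), Sierra crew→East site (13 hours), Golf crew→Central site (11 hours), Bravo crew→Harbor site (11 hours), Alpha crew→South site (9 hours) — total 19+12+13+11+11+9 = 75 hours.
Row-greedy (each crew in turn takes its cheapest remaining site) gives 100 hours, worse by 25.
Checked against all permutations: 75 hours is optimal.

Min total: 75 hours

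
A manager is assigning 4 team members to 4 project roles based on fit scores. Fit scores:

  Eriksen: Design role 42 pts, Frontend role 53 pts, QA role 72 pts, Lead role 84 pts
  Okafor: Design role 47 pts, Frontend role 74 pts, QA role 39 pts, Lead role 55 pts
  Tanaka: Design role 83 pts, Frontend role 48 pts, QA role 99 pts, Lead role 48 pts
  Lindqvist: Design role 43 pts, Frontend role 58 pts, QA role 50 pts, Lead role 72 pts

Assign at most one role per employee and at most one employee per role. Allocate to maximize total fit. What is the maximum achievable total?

This is a one-to-one assignment (maximum-weight bipartite matching).
Optimal: Eriksen→QA role (72 pts), Okafor→Frontend role (74 pts), Tanaka→Design role (83 pts), Lindqvist→Lead role (72 pts) — total 72+74+83+72 = 301 pts.
Swapping Okafor↔Tanaka (Okafor→Design role 47 pts, Tanaka→Frontend role 48 pts) loses 62.
Every other assignment is strictly worse.

Max total: 301 pts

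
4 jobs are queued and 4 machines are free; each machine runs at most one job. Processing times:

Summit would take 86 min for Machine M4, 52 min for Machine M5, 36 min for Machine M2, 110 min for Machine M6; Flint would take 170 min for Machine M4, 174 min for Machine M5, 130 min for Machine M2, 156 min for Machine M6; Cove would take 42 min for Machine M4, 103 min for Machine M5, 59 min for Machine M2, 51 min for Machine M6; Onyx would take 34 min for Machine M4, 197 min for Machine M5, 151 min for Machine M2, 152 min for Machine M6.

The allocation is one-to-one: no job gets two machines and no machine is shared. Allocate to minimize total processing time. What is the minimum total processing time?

Optimal: Summit→Machine M5 (52 min), Flint→Machine M2 (130 min), Cove→Machine M6 (51 min), Onyx→Machine M4 (34 min) — total 52+130+51+34 = 267 min.
Every other assignment is strictly worse.

Min total: 267 min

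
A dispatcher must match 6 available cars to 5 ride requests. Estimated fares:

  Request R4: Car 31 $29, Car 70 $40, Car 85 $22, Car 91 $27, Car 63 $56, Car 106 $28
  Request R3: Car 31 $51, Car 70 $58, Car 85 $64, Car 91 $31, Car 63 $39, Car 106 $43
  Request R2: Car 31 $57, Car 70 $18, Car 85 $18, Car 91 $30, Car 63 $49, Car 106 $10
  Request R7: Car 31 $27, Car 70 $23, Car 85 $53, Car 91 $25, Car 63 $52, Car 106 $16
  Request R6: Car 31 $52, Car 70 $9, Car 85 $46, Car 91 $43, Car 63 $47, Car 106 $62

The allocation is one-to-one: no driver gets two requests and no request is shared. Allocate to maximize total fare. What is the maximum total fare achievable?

Optimal: Car 63→Request R4 ($56), Car 70→Request R3 ($58), Car 31→Request R2 ($57), Car 85→Request R7 ($53), Car 106→Request R6 ($62) — total 56+58+57+53+62 = $286.
Max-entry greedy (repeatedly take the single best remaining cell) gives $264, worse by 22.

Max total: $286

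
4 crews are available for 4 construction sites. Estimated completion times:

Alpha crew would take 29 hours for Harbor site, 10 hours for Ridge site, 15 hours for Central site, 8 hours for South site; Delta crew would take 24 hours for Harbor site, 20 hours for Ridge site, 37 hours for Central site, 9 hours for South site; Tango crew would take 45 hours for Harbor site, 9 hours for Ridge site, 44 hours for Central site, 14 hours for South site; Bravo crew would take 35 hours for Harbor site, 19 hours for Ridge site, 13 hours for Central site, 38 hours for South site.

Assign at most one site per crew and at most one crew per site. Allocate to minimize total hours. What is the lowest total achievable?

Treat this as an assignment problem: match each crew to one site.
Optimal: Alpha crew→South site (8 hours), Delta crew→Harbor site (24 hours), Tango crew→Ridge site (9 hours), Bravo crew→Central site (13 hours) — total 8+24+9+13 = 54 hours.
Row-greedy (each crew in turn takes its cheapest remaining site) gives 107 hours, worse by 53.
Next-best assignment: Alpha crew→Harbor site, Delta crew→South site, Tango crew→Ridge site, Bravo crew→Central site = 60 hours.
No other one-to-one assignment undercuts 54 hours.

Minimum total: 54 hours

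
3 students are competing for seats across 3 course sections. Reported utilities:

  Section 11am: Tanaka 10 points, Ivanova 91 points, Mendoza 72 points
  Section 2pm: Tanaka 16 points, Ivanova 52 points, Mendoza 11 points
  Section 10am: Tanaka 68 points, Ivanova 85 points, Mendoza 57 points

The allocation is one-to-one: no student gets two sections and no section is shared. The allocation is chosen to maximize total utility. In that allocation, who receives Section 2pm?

Ivanova receives Section 2pm.

Optimal: Tanaka→Section 10am (68 points), Ivanova→Section 2pm (52 points), Mendoza→Section 11am (72 points) — total 68+52+72 = 192 points.
Swapping Tanaka↔Mendoza (Tanaka→Section 11am 10 points, Mendoza→Section 10am 57 points) loses 73.
Ivanova's own top section is Section 11am (91 points), but forcing Ivanova→Section 11am and reassigning the rest optimally gives only 170 points — worse by 22.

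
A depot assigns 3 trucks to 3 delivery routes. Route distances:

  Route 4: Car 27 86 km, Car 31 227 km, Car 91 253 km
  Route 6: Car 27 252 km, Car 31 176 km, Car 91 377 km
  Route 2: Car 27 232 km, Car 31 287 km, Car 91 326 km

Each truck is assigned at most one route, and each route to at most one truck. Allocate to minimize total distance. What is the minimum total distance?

Minimum total: 588 km

This is a one-to-one assignment (minimum-cost bipartite matching).
Optimal: Car 27→Route 4 (86 km), Car 31→Route 6 (176 km), Car 91→Route 2 (326 km) — total 86+176+326 = 588 km.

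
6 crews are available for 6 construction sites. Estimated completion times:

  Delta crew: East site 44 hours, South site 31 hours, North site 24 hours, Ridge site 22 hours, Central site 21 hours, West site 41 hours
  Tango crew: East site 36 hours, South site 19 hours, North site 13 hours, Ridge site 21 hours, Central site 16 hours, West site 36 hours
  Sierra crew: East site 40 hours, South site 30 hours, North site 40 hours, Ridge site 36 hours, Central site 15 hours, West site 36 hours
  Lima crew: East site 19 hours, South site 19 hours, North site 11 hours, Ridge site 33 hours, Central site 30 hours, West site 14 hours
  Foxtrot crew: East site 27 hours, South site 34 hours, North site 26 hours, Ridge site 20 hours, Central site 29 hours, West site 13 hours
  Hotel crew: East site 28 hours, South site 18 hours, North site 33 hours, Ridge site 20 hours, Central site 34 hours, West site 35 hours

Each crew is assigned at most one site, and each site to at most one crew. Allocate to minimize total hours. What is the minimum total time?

Minimum total: 100 hours

Optimal: Delta crew→Ridge site (22 hours), Tango crew→North site (13 hours), Sierra crew→Central site (15 hours), Lima crew→East site (19 hours), Foxtrot crew→West site (13 hours), Hotel crew→South site (18 hours) — total 22+13+15+19+13+18 = 100 hours.
Min-entry greedy (repeatedly take the single cheapest remaining cell) gives 122 hours, worse by 22.
Next-best assignment: Delta crew→Ridge site, Tango crew→South site, Sierra crew→Central site, Lima crew→North site, Foxtrot crew→West site, Hotel crew→East site = 108 hours.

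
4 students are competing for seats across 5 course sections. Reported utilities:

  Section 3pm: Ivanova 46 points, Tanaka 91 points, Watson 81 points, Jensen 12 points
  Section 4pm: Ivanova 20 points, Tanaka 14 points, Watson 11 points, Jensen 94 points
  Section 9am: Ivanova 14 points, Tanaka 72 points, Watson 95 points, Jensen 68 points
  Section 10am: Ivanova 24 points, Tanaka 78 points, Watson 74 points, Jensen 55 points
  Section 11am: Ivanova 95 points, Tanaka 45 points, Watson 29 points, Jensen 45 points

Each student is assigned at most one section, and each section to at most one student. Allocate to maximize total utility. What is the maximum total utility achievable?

Maximum total: 375 points

This is the linear assignment problem.
Optimal: Ivanova→Section 11am (95 points), Tanaka→Section 3pm (91 points), Watson→Section 9am (95 points), Jensen→Section 4pm (94 points) — total 95+91+95+94 = 375 points.
Column-greedy (each section in turn goes to its best remaining student) gives 304 points, worse by 71.
Next-best assignment: Ivanova→Section 11am, Tanaka→Section 10am, Watson→Section 9am, Jensen→Section 4pm = 362 points.
No other one-to-one assignment exceeds 375 points.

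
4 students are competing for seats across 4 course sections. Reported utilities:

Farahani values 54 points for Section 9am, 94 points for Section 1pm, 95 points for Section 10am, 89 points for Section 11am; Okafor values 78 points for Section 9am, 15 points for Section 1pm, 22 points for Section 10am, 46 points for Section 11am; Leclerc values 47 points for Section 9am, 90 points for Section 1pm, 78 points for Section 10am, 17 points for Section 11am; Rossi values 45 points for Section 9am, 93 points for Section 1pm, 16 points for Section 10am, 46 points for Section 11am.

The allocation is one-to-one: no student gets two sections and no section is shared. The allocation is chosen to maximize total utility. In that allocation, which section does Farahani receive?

Farahani receives Section 11am.

Optimal: Farahani→Section 11am (89 points), Okafor→Section 9am (78 points), Leclerc→Section 10am (78 points), Rossi→Section 1pm (93 points) — total 89+78+78+93 = 338 points.
Max-entry greedy (repeatedly take the single best remaining cell) gives 283 points, worse by 55.
Next-best assignment: Farahani→Section 10am, Okafor→Section 9am, Leclerc→Section 1pm, Rossi→Section 11am = 309 points.
Farahani's own top section is Section 10am (95 points), but forcing Farahani→Section 10am and reassigning the rest optimally gives only 309 points — worse by 29.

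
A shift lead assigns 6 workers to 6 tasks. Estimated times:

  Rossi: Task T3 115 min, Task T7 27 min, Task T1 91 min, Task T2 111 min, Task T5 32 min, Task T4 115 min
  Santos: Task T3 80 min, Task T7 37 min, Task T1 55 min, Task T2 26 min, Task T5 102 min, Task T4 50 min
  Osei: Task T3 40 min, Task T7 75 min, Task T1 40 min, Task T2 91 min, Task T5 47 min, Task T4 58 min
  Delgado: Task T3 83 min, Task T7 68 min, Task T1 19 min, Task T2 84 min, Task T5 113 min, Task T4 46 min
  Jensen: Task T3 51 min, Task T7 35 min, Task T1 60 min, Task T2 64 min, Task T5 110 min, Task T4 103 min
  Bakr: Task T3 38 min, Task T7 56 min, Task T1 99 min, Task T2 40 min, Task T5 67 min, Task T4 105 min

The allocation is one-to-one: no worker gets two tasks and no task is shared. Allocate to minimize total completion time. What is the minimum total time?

Min total: 208 min

Optimal: Rossi→Task T5 (32 min), Santos→Task T2 (26 min), Osei→Task T4 (58 min), Delgado→Task T1 (19 min), Jensen→Task T7 (35 min), Bakr→Task T3 (38 min) — total 32+26+58+19+35+38 = 208 min.
Min-entry greedy (repeatedly take the single cheapest remaining cell) gives 260 min, worse by 52.
Next-best assignment: Rossi→Task T5, Santos→Task T4, Osei→Task T3, Delgado→Task T1, Jensen→Task T7, Bakr→Task T2 = 216 min.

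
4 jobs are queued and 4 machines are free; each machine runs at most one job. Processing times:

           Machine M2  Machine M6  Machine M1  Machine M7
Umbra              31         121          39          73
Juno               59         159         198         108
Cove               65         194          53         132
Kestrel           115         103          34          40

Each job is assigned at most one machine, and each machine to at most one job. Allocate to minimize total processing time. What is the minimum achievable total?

Min total: 273 min

Optimal: Umbra→Machine M6 (121 min), Juno→Machine M2 (59 min), Cove→Machine M1 (53 min), Kestrel→Machine M7 (40 min) — total 121+59+53+40 = 273 min.
Column-greedy (each machine in turn goes to its cheapest remaining job) gives 295 min, worse by 22.
Swapping Cove↔Umbra (Cove→Machine M6 194 min, Umbra→Machine M1 39 min) adds 59.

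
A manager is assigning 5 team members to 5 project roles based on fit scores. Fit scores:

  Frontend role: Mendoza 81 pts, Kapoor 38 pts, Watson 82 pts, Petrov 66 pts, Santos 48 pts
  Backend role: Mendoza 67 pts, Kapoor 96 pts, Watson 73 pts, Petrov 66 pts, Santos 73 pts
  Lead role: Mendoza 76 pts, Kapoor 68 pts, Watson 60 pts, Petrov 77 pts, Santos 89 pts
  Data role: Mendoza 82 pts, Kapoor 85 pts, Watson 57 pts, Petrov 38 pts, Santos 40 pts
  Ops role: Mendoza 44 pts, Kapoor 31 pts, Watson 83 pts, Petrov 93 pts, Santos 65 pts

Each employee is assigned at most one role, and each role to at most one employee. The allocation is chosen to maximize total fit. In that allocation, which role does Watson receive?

Watson receives Frontend role.

This is a one-to-one assignment (maximum-weight bipartite matching).
Optimal: Mendoza→Data role (82 pts), Kapoor→Backend role (96 pts), Watson→Frontend role (82 pts), Petrov→Ops role (93 pts), Santos→Lead role (89 pts) — total 82+96+82+93+89 = 442 pts.
Row-greedy (each employee in turn takes its best remaining role) gives 386 pts, worse by 56.
Watson's own top role is Ops role (83 pts), but forcing Watson→Ops role and reassigning the rest optimally gives only 416 pts — worse by 26.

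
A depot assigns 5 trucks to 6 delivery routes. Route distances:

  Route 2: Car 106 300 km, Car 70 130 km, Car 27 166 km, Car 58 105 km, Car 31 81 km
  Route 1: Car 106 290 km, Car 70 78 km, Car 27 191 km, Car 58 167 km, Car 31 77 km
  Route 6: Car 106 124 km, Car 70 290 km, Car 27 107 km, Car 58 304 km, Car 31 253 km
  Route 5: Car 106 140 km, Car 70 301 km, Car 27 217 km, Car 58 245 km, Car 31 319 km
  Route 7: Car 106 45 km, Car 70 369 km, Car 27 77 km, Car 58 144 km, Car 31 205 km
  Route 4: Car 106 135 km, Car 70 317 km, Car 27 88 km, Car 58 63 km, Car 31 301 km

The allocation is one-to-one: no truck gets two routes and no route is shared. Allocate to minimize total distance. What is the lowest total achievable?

Optimal: Car 106→Route 7 (45 km), Car 70→Route 1 (78 km), Car 27→Route 6 (107 km), Car 58→Route 4 (63 km), Car 31→Route 2 (81 km) — total 45+78+107+63+81 = 374 km.
Min-entry greedy (repeatedly take the single cheapest remaining cell) gives 422 km, worse by 48.
Next-best assignment: Car 106→Route 7, Car 70→Route 2, Car 27→Route 6, Car 58→Route 4, Car 31→Route 1 = 422 km.
Swapping Car 106↔Car 70 (Car 106→Route 1 290 km, Car 70→Route 7 369 km) adds 536.
Checked against all permutations: 374 km is optimal.

Min total: 374 km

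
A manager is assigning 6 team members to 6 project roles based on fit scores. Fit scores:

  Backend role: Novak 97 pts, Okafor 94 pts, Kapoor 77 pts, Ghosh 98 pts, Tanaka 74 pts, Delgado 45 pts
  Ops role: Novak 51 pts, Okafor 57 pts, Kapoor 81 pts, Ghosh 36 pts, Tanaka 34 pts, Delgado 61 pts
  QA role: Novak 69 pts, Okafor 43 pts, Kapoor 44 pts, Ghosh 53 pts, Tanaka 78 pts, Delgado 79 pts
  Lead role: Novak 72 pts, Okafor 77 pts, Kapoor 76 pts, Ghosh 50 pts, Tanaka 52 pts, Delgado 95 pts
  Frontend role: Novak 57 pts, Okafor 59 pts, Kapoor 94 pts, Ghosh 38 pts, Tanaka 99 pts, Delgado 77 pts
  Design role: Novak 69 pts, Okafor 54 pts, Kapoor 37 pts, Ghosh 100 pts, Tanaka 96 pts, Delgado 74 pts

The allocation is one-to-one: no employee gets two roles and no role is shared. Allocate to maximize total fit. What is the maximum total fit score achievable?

Max total: 538 pts

Optimal: Novak→QA role (69 pts), Okafor→Backend role (94 pts), Kapoor→Ops role (81 pts), Ghosh→Design role (100 pts), Tanaka→Frontend role (99 pts), Delgado→Lead role (95 pts) — total 69+94+81+100+99+95 = 538 pts.
Next-best assignment: Novak→Backend role, Okafor→Lead role, Kapoor→Ops role, Ghosh→Design role, Tanaka→Frontend role, Delgado→QA role = 533 pts.
Swapping Okafor↔Kapoor (Okafor→Ops role 57 pts, Kapoor→Backend role 77 pts) loses 41.
No other one-to-one assignment exceeds 538 pts.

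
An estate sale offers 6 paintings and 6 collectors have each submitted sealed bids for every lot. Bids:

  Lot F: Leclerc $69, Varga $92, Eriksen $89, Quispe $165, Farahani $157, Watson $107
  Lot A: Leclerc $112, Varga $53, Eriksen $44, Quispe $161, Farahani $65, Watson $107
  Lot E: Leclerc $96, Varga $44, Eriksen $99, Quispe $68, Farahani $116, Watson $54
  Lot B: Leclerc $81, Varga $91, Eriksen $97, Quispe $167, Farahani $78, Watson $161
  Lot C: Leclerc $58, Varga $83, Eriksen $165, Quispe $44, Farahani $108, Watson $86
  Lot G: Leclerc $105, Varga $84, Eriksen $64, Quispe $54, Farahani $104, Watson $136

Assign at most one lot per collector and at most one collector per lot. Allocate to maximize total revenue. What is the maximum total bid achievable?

Max total: $824

Optimal: Leclerc→Lot E ($96), Varga→Lot G ($84), Eriksen→Lot C ($165), Quispe→Lot A ($161), Farahani→Lot F ($157), Watson→Lot B ($161) — total 96+84+165+161+157+161 = $824.
Row-greedy (each collector in turn takes its best remaining lot) gives $788, worse by 36.
Every other assignment is strictly worse.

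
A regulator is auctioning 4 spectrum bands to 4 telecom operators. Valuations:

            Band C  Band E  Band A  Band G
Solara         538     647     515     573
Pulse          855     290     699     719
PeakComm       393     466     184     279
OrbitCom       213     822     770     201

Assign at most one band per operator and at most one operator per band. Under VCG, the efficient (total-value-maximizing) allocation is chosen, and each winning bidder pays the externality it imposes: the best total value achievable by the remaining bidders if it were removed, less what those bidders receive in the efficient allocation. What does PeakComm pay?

Efficient allocation: Solara→Band G ($573M), Pulse→Band C ($855M), PeakComm→Band E ($466M), OrbitCom→Band A ($770M); total welfare W = $2664M.
PeakComm receives Band E at value $466M, so the others get W − 466 = $2198M.
Without PeakComm: best allocation of the remaining 3 bidders over all 4 bands is Solara→Band E ($647M), Pulse→Band C ($855M), OrbitCom→Band A ($770M), total $2272M.
VCG payment = (others' best without PeakComm) − (others' welfare with PeakComm) = 2272 − 2198 = $74M.

PeakComm pays $74M.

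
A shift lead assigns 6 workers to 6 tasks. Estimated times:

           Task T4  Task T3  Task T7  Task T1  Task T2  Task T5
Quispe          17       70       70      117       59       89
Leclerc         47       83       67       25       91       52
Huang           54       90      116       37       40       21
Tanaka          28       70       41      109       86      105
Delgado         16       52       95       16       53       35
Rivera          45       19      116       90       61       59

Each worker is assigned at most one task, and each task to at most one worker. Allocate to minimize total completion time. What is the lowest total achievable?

Optimal: Quispe→Task T4 (17 min), Leclerc→Task T1 (25 min), Huang→Task T5 (21 min), Tanaka→Task T7 (41 min), Delgado→Task T2 (53 min), Rivera→Task T3 (19 min) — total 17+25+21+41+53+19 = 176 min.
Row-greedy (each worker in turn takes its cheapest remaining task) gives 217 min, worse by 41.
Every other assignment is strictly worse.

Minimum total: 176 min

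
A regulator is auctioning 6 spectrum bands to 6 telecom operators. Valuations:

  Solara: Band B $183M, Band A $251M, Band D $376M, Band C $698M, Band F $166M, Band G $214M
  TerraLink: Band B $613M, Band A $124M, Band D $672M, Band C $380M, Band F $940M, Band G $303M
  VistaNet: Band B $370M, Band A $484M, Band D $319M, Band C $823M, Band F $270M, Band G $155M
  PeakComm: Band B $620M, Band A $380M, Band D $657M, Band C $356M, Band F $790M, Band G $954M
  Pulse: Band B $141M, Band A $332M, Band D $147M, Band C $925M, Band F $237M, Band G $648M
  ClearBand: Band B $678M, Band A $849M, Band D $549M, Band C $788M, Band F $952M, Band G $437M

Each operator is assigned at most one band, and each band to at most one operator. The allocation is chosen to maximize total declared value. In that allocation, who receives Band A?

This is a one-to-one assignment (maximum-weight bipartite matching).
Optimal: Solara→Band D ($376M), TerraLink→Band F ($940M), VistaNet→Band B ($370M), PeakComm→Band G ($954M), Pulse→Band C ($925M), ClearBand→Band A ($849M) — total 376+940+370+954+925+849 = $4414M.
Column-greedy (each band in turn goes to its best remaining operator) gives $3763M, worse by 651.
Swapping TerraLink↔PeakComm (TerraLink→Band G $303M, PeakComm→Band F $790M) loses 801.
ClearBand's own top band is Band F ($952M), but forcing ClearBand→Band F and reassigning the rest optimally gives only $4304M — worse by 110.

ClearBand receives Band A.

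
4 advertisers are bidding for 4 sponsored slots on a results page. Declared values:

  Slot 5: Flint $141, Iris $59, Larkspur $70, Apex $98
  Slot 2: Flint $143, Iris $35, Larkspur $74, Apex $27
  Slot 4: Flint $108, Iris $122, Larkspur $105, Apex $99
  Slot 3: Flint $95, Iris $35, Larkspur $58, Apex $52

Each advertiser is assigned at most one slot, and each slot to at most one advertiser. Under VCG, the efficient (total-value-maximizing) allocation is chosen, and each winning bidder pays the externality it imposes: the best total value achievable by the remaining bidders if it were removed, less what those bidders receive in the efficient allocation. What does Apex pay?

Efficient allocation: Flint→Slot 2 ($143), Iris→Slot 4 ($122), Larkspur→Slot 3 ($58), Apex→Slot 5 ($98); total welfare W = $421.
Apex receives Slot 5 at value $98, so the others get W − 98 = $323.
Without Apex: best allocation of the remaining 3 bidders over all 4 slots is Flint→Slot 5 ($141), Iris→Slot 4 ($122), Larkspur→Slot 2 ($74), total $337.
VCG payment = (others' best without Apex) − (others' welfare with Apex) = 337 − 323 = $14.

Apex pays $14.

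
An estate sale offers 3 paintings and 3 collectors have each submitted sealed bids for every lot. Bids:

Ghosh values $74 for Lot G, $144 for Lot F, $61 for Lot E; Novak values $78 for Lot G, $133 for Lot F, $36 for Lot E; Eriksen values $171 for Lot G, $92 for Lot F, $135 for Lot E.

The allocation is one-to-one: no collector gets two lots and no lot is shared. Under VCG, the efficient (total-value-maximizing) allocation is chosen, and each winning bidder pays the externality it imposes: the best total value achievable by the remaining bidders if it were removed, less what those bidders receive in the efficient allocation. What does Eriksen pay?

Efficient allocation: Ghosh→Lot E ($61), Novak→Lot F ($133), Eriksen→Lot G ($171); total welfare W = $365.
Eriksen receives Lot G at value $171, so the others get W − 171 = $194.
Without Eriksen: best allocation of the remaining 2 bidders over all 3 lots is Ghosh→Lot F ($144), Novak→Lot G ($78), total $222.
VCG payment = (others' best without Eriksen) − (others' welfare with Eriksen) = 222 − 194 = $28.

Eriksen pays $28.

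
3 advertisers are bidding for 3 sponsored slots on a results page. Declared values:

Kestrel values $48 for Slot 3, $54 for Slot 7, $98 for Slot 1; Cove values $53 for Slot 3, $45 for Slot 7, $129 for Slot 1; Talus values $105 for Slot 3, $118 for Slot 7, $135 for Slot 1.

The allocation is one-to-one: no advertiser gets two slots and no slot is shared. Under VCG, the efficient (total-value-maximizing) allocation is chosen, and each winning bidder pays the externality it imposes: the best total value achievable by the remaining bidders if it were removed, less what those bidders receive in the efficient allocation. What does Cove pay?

Efficient allocation: Kestrel→Slot 3 ($48), Cove→Slot 1 ($129), Talus→Slot 7 ($118); total welfare W = $295.
Cove receives Slot 1 at value $129, so the others get W − 129 = $166.
Without Cove: best allocation of the remaining 2 bidders over all 3 slots is Kestrel→Slot 1 ($98), Talus→Slot 7 ($118), total $216.
VCG payment = (others' best without Cove) − (others' welfare with Cove) = 216 − 166 = $50.

Cove pays $50.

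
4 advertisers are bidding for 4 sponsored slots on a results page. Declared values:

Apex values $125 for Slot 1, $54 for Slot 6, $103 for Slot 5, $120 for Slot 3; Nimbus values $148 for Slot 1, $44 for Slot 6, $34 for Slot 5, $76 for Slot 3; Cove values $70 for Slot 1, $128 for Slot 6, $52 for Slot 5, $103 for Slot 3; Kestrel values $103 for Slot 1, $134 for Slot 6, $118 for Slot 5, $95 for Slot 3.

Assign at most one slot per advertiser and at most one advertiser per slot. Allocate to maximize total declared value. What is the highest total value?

This is a one-to-one assignment (maximum-weight bipartite matching).
Optimal: Apex→Slot 3 ($120), Nimbus→Slot 1 ($148), Cove→Slot 6 ($128), Kestrel→Slot 5 ($118) — total 120+148+128+118 = $514.
Column-greedy (each slot in turn goes to its best remaining advertiser) gives $488, worse by 26.
Next-best assignment: Apex→Slot 5, Nimbus→Slot 1, Cove→Slot 3, Kestrel→Slot 6 = $488.
Swapping Nimbus↔Apex (Nimbus→Slot 3 $76, Apex→Slot 1 $125) loses 67.

Maximum total: $514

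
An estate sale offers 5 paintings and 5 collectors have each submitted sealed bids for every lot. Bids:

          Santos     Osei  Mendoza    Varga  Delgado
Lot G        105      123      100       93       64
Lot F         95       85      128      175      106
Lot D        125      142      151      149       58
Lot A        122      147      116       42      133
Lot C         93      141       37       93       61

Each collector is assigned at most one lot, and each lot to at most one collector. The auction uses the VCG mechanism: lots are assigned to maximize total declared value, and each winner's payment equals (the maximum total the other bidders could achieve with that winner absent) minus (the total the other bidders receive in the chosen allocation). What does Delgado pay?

Delgado pays $17.

Efficient allocation: Santos→Lot G ($105), Osei→Lot C ($141), Mendoza→Lot D ($151), Varga→Lot F ($175), Delgado→Lot A ($133); total welfare W = $705.
Delgado receives Lot A at value $133, so the others get W − 133 = $572.
Without Delgado: best allocation of the remaining 4 bidders over all 5 lots is Santos→Lot A ($122), Osei→Lot C ($141), Mendoza→Lot D ($151), Varga→Lot F ($175), total $589.
VCG payment = (others' best without Delgado) − (others' welfare with Delgado) = 589 − 572 = $17.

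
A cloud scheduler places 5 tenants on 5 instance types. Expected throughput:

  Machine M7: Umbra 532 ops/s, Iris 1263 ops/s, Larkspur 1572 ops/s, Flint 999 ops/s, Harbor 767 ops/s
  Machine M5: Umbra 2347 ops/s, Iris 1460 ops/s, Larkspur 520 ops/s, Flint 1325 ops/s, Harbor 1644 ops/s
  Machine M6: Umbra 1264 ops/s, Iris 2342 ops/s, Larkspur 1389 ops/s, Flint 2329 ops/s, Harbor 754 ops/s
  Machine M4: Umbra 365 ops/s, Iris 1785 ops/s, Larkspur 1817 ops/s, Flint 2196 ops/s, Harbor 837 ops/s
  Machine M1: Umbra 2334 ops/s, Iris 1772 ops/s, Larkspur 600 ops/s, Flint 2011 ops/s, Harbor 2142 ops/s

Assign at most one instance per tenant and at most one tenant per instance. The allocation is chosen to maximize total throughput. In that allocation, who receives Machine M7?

Larkspur receives Machine M7.

This is a one-to-one assignment (maximum-weight bipartite matching).
Optimal: Umbra→Machine M5 (2347 ops/s), Iris→Machine M6 (2342 ops/s), Larkspur→Machine M7 (1572 ops/s), Flint→Machine M4 (2196 ops/s), Harbor→Machine M1 (2142 ops/s) — total 2347+2342+1572+2196+2142 = 10599 ops/s.
Next-best assignment: Umbra→Machine M5, Iris→Machine M4, Larkspur→Machine M7, Flint→Machine M6, Harbor→Machine M1 = 10175 ops/s.
Larkspur's own top instance is Machine M4 (1817 ops/s), but forcing Larkspur→Machine M4 and reassigning the rest optimally gives only 9898 ops/s — worse by 701.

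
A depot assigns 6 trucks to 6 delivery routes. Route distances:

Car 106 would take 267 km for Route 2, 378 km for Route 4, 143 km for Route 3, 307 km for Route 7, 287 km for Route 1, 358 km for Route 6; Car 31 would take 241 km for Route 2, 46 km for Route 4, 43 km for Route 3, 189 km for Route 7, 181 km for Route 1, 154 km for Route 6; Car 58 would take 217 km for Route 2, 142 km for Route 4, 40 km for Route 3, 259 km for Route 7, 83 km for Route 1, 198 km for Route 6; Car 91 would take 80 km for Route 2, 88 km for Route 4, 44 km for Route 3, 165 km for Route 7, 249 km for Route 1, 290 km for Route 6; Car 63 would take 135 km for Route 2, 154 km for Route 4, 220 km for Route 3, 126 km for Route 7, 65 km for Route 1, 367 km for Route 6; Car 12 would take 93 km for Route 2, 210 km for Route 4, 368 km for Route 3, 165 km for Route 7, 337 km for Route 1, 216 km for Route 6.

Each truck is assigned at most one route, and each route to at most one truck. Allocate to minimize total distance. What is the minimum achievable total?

Optimal: Car 106→Route 3 (143 km), Car 31→Route 6 (154 km), Car 58→Route 1 (83 km), Car 91→Route 4 (88 km), Car 63→Route 7 (126 km), Car 12→Route 2 (93 km) — total 143+154+83+88+126+93 = 687 km.
Next-best assignment: Car 106→Route 3, Car 31→Route 4, Car 58→Route 1, Car 91→Route 2, Car 63→Route 7, Car 12→Route 6 = 694 km.
Swapping Car 58↔Car 31 (Car 58→Route 6 198 km, Car 31→Route 1 181 km) adds 142.
Every other assignment is strictly worse.

Minimum total: 687 km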